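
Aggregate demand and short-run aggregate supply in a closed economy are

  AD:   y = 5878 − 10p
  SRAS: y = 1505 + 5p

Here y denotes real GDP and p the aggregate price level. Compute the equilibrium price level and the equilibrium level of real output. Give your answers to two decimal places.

Set AD = SRAS: 5878 − 10p = 1505 + 5p, so 4373 = 15p and p = 291.53.
Substituting into AD, y = 5878 − 10p = 2962.67.

p = 291.53, y = 2962.67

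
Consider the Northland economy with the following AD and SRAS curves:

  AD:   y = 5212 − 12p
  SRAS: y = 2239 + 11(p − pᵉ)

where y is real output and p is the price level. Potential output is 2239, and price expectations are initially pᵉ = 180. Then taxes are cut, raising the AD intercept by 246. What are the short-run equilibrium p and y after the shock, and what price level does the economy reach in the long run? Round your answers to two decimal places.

Short run: p = 226.04, y = 2745.48. Long run: p = 268.25.

AD shifts right: new AD is y = 5458 − 12p. With pᵉ = 180, SRAS is y = 259 + 11p.
Short run: 5458 − 12p = 259 + 11p gives 5199 = 23p, so p = 226.04 and y = 5458 − 12p = 2745.48.
y = 2745.48 is above potential 2239; expectations adjust and SRAS shifts left until y = 2239.
Long run: on the new AD curve, 2239 = 5458 − 12p gives p = 268.25.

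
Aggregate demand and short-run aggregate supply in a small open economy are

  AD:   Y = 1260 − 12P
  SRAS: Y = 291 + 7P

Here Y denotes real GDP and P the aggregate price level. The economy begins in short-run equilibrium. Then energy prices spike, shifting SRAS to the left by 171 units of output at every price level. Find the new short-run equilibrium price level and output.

This is a negative supply shock: SRAS shifts left.
New SRAS: Y = 120 + 7P.
Set AD = SRAS: 1260 − 12P = 120 + 7P, so 1140 = 19P and P = 60.
Y = 1260 − 12·60 = 540.

P = 60, Y = 540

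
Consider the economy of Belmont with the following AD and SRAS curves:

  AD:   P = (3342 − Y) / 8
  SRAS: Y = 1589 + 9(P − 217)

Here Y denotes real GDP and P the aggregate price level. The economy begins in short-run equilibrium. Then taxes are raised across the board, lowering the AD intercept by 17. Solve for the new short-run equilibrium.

This is a negative demand shock: AD shifts left.
New AD: Y = 3325 − 8P.
SRAS can be written Y = 9P − 364.
Set AD = SRAS: 3325 − 8P = 9P − 364, so 3689 = 17P and P = 217.
Y = 3325 − 8·217 = 1589.

P = 217, Y = 1589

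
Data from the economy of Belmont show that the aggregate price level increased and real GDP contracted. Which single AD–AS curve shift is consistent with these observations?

SRAS shifted left

P rose and Y fell. An AD shift moves P and Y in the same direction; an SRAS shift moves them in opposite directions.
Here P and Y moved in opposite directions, so the SRAS curve shifted.
Since Y fell, SRAS shifted left.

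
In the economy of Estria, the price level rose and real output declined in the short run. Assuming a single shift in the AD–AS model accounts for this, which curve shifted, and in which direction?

P rose and Y fell. An AD shift moves P and Y in the same direction; an SRAS shift moves them in opposite directions.
Here P and Y moved in opposite directions, so the SRAS curve shifted.
Since Y fell, SRAS shifted left.

SRAS shifted left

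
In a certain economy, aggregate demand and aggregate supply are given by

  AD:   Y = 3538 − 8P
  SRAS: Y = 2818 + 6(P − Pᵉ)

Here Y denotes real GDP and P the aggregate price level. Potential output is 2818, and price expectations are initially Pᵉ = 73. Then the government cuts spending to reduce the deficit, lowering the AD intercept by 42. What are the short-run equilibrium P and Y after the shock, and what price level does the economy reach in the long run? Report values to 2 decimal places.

Short run: P = 79.71, Y = 2858.29. Long run: P = 84.75.

AD shifts left: new AD is Y = 3496 − 8P. With Pᵉ = 73, SRAS is Y = 2380 + 6P.
Short run: 3496 − 8P = 2380 + 6P gives 1116 = 14P, so P = 79.71 and Y = 3496 − 8P = 2858.29.
Y = 2858.29 is above potential 2818; expectations adjust and SRAS shifts left until Y = 2818.
Long run: on the new AD curve, 2818 = 3496 − 8P gives P = 84.75.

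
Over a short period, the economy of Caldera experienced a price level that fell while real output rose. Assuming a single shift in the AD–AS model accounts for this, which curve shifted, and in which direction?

P fell and Y rose. An AD shift moves P and Y in the same direction; an SRAS shift moves them in opposite directions.
Here P and Y moved in opposite directions, so the SRAS curve shifted.
Since Y rose, SRAS shifted right.

SRAS shifted right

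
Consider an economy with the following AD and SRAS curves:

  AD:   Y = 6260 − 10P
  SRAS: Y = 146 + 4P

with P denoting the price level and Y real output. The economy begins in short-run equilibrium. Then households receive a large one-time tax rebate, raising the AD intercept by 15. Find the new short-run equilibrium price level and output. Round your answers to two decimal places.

This is a positive demand shock: AD shifts right.
New AD: Y = 6275 − 10P.
Set AD = SRAS: 6275 − 10P = 146 + 4P, so 6129 = 14P and P = 437.79.
Substituting into AD, Y = 1897.14.

P = 437.79, Y = 1897.14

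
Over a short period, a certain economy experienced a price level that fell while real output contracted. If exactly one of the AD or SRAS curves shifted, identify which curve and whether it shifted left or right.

AD shifted left

P fell and Y fell. An AD shift moves P and Y in the same direction; an SRAS shift moves them in opposite directions.
Here P and Y moved in the same direction, so the AD curve shifted.
Since Y fell, AD shifted left.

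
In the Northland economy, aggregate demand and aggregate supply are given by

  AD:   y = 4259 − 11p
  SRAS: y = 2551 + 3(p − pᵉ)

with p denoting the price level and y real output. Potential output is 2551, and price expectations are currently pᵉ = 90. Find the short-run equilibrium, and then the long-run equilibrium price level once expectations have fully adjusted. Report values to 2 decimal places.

Short run: p = 141.29, y = 2704.86. Long run: p = 155.27.

Short run: with pᵉ = 90, SRAS is y = 2281 + 3p. Setting AD = SRAS gives 1978 = 14p, so p = 141.29 and y = 4259 − 11p = 2704.86.
Output 2704.86 is above potential 2551, so over time expected prices rise and SRAS shifts left until y returns to 2551.
Long run: y = 2551 on the AD curve gives 2551 = 4259 − 11p, so p = 155.27.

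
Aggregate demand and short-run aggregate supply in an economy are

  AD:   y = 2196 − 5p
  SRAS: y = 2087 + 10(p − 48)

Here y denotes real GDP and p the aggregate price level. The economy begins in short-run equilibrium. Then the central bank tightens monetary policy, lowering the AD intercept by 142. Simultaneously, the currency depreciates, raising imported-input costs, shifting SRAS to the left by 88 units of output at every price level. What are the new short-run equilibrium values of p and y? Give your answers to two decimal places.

p = 35.67, y = 1875.67

After both shocks: AD is y = 2054 − 5p and SRAS is y = 1519 + 10p.
Setting them equal: 535 = 15p, so p = 35.67.
Substituting into AD, y = 1875.67.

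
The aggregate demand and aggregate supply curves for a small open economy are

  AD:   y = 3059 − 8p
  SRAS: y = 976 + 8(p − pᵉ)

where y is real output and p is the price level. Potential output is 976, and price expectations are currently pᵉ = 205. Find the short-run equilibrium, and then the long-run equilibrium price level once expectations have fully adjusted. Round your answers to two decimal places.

Short run: with pᵉ = 205, SRAS is y = 8p − 664. Setting AD = SRAS gives 3723 = 16p, so p = 232.69 and y = 3059 − 8p = 1197.50.
Output 1197.50 is above potential 976, so over time expected prices rise and SRAS shifts left until y returns to 976.
Long run: y = 976 on the AD curve gives 976 = 3059 − 8p, so p = 260.38.

Short run: p = 232.69, y = 1197.50. Long run: p = 260.38.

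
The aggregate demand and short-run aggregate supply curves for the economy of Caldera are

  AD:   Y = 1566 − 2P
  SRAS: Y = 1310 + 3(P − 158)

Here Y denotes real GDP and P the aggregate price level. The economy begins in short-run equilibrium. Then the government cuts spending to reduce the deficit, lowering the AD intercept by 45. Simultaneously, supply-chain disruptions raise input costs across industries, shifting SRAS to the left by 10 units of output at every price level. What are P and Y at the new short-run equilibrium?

After both shocks: AD is Y = 1521 − 2P and SRAS is Y = 826 + 3P.
Setting them equal: 695 = 5P, so P = 139.
Y = 1521 − 2·139 = 1243.

P = 139, Y = 1243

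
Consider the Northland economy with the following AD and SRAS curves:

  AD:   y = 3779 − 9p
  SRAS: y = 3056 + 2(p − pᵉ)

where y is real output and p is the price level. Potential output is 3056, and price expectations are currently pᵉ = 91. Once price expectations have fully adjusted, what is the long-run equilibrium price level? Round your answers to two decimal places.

Long-run p = 80.33

Short run: with pᵉ = 91, SRAS is y = 2874 + 2p. Setting AD = SRAS gives 905 = 11p, so p = 82.27 and y = 3779 − 9p = 3038.55.
Output 3038.55 is below potential 3056, so over time expected prices fall and SRAS shifts right until y returns to 3056.
Long run: y = 3056 on the AD curve gives 3056 = 3779 − 9p, so p = 80.33.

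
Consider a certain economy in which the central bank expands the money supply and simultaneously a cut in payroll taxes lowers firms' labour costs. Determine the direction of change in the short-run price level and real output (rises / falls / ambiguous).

The first event is a positive demand shock: AD shifts right, which by itself pushes P up and Y up.
The second is a favourable supply shock: SRAS shifts right, which by itself pushes P down and Y up.
The two shocks push P in opposite directions, so the effect on P is ambiguous. Both shocks push Y up, so Y rises.

Price level: ambiguous; output: rises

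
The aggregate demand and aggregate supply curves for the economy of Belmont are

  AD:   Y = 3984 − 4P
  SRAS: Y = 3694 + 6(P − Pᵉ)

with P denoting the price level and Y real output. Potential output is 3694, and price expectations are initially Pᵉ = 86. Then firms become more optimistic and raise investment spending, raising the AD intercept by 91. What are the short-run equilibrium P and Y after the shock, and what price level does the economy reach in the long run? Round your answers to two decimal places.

Short run: P = 89.70, Y = 3716.20. Long run: P = 95.25.

AD shifts right: new AD is Y = 4075 − 4P. With Pᵉ = 86, SRAS is Y = 3178 + 6P.
Short run: 4075 − 4P = 3178 + 6P gives 897 = 10P, so P = 89.70 and Y = 4075 − 4P = 3716.20.
Y = 3716.20 is above potential 3694; expectations adjust and SRAS shifts left until Y = 3694.
Long run: on the new AD curve, 3694 = 4075 − 4P gives P = 95.25.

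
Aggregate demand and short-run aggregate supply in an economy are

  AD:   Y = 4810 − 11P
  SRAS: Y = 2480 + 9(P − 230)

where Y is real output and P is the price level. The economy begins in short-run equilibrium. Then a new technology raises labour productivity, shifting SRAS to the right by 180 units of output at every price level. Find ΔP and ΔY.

ΔP = -9, ΔY = +99

This is a positive supply shock: SRAS shifts right.
New SRAS: Y = 590 + 9P.
Set AD = SRAS: 4810 − 11P = 590 + 9P, so 4220 = 20P and P = 211.
Y = 4810 − 11·211 = 2489.
Initially P = 220, Y = 2390, so ΔP = -9 and ΔY = +99.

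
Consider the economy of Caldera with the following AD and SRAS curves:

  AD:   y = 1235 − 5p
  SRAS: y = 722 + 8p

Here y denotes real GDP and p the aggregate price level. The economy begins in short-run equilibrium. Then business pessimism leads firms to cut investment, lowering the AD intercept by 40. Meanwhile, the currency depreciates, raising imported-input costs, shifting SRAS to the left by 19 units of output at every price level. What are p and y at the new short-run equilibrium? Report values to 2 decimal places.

p = 37.85, y = 1005.77

After both shocks: AD is y = 1195 − 5p and SRAS is y = 703 + 8p.
Setting them equal: 492 = 13p, so p = 37.85.
Substituting into AD, y = 1005.77.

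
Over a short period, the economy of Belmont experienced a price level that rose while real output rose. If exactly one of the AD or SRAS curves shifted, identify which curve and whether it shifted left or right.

AD shifted right

P rose and Y rose. An AD shift moves P and Y in the same direction; an SRAS shift moves them in opposite directions.
Here P and Y moved in the same direction, so the AD curve shifted.
Since Y rose, AD shifted right.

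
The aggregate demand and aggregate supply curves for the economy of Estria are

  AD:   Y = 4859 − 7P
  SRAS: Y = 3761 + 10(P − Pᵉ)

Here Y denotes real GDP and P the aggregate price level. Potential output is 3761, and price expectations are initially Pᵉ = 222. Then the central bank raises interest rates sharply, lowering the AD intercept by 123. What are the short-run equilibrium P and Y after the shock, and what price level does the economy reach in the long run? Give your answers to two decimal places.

AD shifts left: new AD is Y = 4736 − 7P. With Pᵉ = 222, SRAS is Y = 1541 + 10P.
Short run: 4736 − 7P = 1541 + 10P gives 3195 = 17P, so P = 187.94 and Y = 4736 − 7P = 3420.41.
Y = 3420.41 is below potential 3761; expectations adjust and SRAS shifts right until Y = 3761.
Long run: on the new AD curve, 3761 = 4736 − 7P gives P = 139.29.

Short run: P = 187.94, Y = 3420.41. Long run: P = 139.29.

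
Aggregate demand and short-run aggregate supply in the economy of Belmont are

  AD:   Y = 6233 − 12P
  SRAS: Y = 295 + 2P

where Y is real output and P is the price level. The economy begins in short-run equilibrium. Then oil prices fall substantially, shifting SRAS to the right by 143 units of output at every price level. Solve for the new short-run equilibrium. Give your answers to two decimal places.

P = 413.93, Y = 1265.86

This is a positive supply shock: SRAS shifts right.
New SRAS: Y = 438 + 2P.
Set AD = SRAS: 6233 − 12P = 438 + 2P, so 5795 = 14P and P = 413.93.
Substituting into AD, Y = 1265.86.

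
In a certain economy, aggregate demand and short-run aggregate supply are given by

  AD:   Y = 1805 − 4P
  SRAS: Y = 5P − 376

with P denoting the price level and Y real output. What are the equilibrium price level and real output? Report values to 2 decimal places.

P = 242.33, Y = 835.67

Set AD = SRAS: 1805 − 4P = 5P − 376, so 2181 = 9P and P = 242.33.
Substituting into AD, Y = 1805 − 4P = 835.67.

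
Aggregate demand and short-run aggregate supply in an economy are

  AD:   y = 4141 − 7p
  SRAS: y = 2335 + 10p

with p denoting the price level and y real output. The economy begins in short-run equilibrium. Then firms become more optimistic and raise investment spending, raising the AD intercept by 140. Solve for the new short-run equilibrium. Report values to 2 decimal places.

p = 114.47, y = 3479.71

This is a positive demand shock: AD shifts right.
New AD: y = 4281 − 7p.
Set AD = SRAS: 4281 − 7p = 2335 + 10p, so 1946 = 17p and p = 114.47.
Substituting into AD, y = 3479.71.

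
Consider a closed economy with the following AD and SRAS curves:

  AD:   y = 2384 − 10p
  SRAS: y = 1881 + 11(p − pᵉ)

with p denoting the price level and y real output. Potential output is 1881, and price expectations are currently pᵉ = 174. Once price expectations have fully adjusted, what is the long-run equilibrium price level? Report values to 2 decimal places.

Short run: with pᵉ = 174, SRAS is y = 11p − 33. Setting AD = SRAS gives 2417 = 21p, so p = 115.10 and y = 2384 − 10p = 1233.05.
Output 1233.05 is below potential 1881, so over time expected prices fall and SRAS shifts right until y returns to 1881.
Long run: y = 1881 on the AD curve gives 1881 = 2384 − 10p, so p = 50.30.

Long-run p = 50.30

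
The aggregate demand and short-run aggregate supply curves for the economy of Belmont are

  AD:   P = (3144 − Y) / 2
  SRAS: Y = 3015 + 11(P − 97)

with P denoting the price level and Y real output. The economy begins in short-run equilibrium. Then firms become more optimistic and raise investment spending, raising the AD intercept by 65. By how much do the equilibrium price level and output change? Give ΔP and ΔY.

This is a positive demand shock: AD shifts right.
New AD: Y = 3209 − 2P.
SRAS can be written Y = 1948 + 11P.
Set AD = SRAS: 3209 − 2P = 1948 + 11P, so 1261 = 13P and P = 97.
Y = 3209 − 2·97 = 3015.
Initially P = 92, Y = 2960, so ΔP = +5 and ΔY = +55.

ΔP = +5, ΔY = +55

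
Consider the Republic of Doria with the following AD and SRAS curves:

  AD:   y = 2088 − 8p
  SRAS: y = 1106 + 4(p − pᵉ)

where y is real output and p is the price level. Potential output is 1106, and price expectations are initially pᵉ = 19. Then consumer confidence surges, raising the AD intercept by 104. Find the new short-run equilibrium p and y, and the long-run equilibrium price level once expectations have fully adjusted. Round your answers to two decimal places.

AD shifts right: new AD is y = 2192 − 8p. With pᵉ = 19, SRAS is y = 1030 + 4p.
Short run: 2192 − 8p = 1030 + 4p gives 1162 = 12p, so p = 96.83 and y = 2192 − 8p = 1417.33.
y = 1417.33 is above potential 1106; expectations adjust and SRAS shifts left until y = 1106.
Long run: on the new AD curve, 1106 = 2192 − 8p gives p = 135.75.

Short run: p = 96.83, y = 1417.33. Long run: p = 135.75.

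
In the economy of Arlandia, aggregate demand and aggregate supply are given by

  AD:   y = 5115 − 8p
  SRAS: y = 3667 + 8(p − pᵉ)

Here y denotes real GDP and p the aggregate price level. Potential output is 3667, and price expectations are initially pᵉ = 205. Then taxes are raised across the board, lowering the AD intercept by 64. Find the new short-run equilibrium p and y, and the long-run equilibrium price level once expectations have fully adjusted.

AD shifts left: new AD is y = 5051 − 8p. With pᵉ = 205, SRAS is y = 2027 + 8p.
Short run: 5051 − 8p = 2027 + 8p gives 3024 = 16p, so p = 189 and y = 5051 − 8·189 = 3539.
y = 3539 is below potential 3667; expectations adjust and SRAS shifts right until y = 3667.
Long run: on the new AD curve, 3667 = 5051 − 8p gives p = 173.

Short run: p = 189, y = 3539. Long run: p = 173.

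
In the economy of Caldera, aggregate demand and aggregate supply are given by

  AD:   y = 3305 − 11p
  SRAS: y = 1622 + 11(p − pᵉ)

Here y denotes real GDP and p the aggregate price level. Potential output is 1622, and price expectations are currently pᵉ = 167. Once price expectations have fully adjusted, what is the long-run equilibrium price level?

Long-run p = 153

Short run: with pᵉ = 167, SRAS is y = 11p − 215. Setting AD = SRAS gives 3520 = 22p, so p = 160 and y = 3305 − 11·160 = 1545.
Output 1545 is below potential 1622, so over time expected prices fall and SRAS shifts right until y returns to 1622.
Long run: y = 1622 on the AD curve gives 1622 = 3305 − 11p, so p = 153.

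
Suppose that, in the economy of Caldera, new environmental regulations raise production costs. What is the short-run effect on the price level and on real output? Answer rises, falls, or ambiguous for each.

Price level: rises; output: falls

This is an adverse supply shock: SRAS shifts left.
Moving along the downward-sloping AD curve, P rises and Y falls.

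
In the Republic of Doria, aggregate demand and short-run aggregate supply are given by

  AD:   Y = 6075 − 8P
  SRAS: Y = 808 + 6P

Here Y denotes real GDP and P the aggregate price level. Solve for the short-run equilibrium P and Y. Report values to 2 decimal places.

P = 376.21, Y = 3065.29

Set AD = SRAS: 6075 − 8P = 808 + 6P, so 5267 = 14P and P = 376.21.
Substituting into AD, Y = 6075 − 8P = 3065.29.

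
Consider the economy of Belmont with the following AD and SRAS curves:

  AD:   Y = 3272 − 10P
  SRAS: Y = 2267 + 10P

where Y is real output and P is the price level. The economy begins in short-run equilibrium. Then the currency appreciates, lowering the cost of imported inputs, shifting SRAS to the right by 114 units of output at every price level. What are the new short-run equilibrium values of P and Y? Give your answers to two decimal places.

P = 44.55, Y = 2826.50

This is a positive supply shock: SRAS shifts right.
New SRAS: Y = 2381 + 10P.
Set AD = SRAS: 3272 − 10P = 2381 + 10P, so 891 = 20P and P = 44.55.
Substituting into AD, Y = 2826.50.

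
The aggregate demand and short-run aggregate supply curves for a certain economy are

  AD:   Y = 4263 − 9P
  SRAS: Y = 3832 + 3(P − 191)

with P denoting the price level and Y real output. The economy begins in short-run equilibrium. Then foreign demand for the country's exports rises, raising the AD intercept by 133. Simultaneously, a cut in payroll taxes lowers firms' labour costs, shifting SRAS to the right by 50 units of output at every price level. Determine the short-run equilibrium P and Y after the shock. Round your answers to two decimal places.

P = 90.58, Y = 3580.75

After both shocks: AD is Y = 4396 − 9P and SRAS is Y = 3309 + 3P.
Setting them equal: 1087 = 12P, so P = 90.58.
Substituting into AD, Y = 3580.75.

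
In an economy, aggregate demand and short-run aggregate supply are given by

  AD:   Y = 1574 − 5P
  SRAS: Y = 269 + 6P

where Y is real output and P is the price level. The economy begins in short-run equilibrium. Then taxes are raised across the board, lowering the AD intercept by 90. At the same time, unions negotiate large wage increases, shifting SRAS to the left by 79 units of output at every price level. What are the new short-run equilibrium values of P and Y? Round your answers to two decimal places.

P = 117.64, Y = 895.82

After both shocks: AD is Y = 1484 − 5P and SRAS is Y = 190 + 6P.
Setting them equal: 1294 = 11P, so P = 117.64.
Substituting into AD, Y = 895.82.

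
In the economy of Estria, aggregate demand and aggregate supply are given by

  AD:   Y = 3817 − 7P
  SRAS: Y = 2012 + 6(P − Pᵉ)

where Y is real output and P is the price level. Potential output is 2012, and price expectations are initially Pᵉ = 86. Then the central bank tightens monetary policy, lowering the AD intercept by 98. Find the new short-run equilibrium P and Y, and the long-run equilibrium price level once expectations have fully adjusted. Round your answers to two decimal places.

AD shifts left: new AD is Y = 3719 − 7P. With Pᵉ = 86, SRAS is Y = 1496 + 6P.
Short run: 3719 − 7P = 1496 + 6P gives 2223 = 13P, so P = 171.00 and Y = 3719 − 7P = 2522.00.
Y = 2522.00 is above potential 2012; expectations adjust and SRAS shifts left until Y = 2012.
Long run: on the new AD curve, 2012 = 3719 − 7P gives P = 243.86.

Short run: P = 171.00, Y = 2522.00. Long run: P = 243.86.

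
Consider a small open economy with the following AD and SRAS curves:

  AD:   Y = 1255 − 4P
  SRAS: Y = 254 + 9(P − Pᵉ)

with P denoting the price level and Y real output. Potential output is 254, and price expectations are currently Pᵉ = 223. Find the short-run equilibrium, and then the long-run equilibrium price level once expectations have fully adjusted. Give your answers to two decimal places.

Short run: with Pᵉ = 223, SRAS is Y = 9P − 1753. Setting AD = SRAS gives 3008 = 13P, so P = 231.38 and Y = 1255 − 4P = 329.46.
Output 329.46 is above potential 254, so over time expected prices rise and SRAS shifts left until Y returns to 254.
Long run: Y = 254 on the AD curve gives 254 = 1255 − 4P, so P = 250.25.

Short run: P = 231.38, Y = 329.46. Long run: P = 250.25.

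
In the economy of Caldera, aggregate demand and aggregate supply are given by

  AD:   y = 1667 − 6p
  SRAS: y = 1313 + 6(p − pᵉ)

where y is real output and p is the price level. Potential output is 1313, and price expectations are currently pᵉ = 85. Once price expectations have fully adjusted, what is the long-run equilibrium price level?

Long-run p = 59

Short run: with pᵉ = 85, SRAS is y = 803 + 6p. Setting AD = SRAS gives 864 = 12p, so p = 72 and y = 1667 − 6·72 = 1235.
Output 1235 is below potential 1313, so over time expected prices fall and SRAS shifts right until y returns to 1313.
Long run: y = 1313 on the AD curve gives 1313 = 1667 − 6p, so p = 59.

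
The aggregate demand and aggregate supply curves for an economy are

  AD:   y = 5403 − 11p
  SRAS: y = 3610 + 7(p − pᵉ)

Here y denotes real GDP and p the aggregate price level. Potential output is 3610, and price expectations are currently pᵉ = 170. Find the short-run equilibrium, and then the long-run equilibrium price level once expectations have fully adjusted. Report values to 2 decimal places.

Short run: with pᵉ = 170, SRAS is y = 2420 + 7p. Setting AD = SRAS gives 2983 = 18p, so p = 165.72 and y = 5403 − 11p = 3580.06.
Output 3580.06 is below potential 3610, so over time expected prices fall and SRAS shifts right until y returns to 3610.
Long run: y = 3610 on the AD curve gives 3610 = 5403 − 11p, so p = 163.00.

Short run: p = 165.72, y = 3580.06. Long run: p = 163.00.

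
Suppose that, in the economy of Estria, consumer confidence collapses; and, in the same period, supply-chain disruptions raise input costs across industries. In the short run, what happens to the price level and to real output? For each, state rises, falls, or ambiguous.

Price level: ambiguous; output: falls

The first event is a negative demand shock: AD shifts left, which by itself pushes P down and Y down.
The second is an adverse supply shock: SRAS shifts left, which by itself pushes P up and Y down.
The two shocks push P in opposite directions, so the effect on P is ambiguous. Both shocks push Y down, so Y falls.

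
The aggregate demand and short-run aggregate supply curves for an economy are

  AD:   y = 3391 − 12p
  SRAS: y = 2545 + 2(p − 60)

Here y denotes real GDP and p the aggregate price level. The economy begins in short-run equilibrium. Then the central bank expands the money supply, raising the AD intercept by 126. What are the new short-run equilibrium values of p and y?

This is a positive demand shock: AD shifts right.
New AD: y = 3517 − 12p.
SRAS can be written y = 2425 + 2p.
Set AD = SRAS: 3517 − 12p = 2425 + 2p, so 1092 = 14p and p = 78.
y = 3517 − 12·78 = 2581.

p = 78, y = 2581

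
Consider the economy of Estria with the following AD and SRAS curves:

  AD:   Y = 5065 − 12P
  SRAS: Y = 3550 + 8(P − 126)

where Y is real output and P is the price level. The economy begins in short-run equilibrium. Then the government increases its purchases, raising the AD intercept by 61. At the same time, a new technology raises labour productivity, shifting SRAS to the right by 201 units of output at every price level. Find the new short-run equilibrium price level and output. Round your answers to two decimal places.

After both shocks: AD is Y = 5126 − 12P and SRAS is Y = 2743 + 8P.
Setting them equal: 2383 = 20P, so P = 119.15.
Substituting into AD, Y = 3696.20.

P = 119.15, Y = 3696.20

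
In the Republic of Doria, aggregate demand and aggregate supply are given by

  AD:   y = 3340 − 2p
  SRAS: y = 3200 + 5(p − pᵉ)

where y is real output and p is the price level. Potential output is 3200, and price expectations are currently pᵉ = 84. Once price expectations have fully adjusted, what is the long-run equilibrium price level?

Long-run p = 70

Short run: with pᵉ = 84, SRAS is y = 2780 + 5p. Setting AD = SRAS gives 560 = 7p, so p = 80 and y = 3340 − 2·80 = 3180.
Output 3180 is below potential 3200, so over time expected prices fall and SRAS shifts right until y returns to 3200.
Long run: y = 3200 on the AD curve gives 3200 = 3340 − 2p, so p = 70.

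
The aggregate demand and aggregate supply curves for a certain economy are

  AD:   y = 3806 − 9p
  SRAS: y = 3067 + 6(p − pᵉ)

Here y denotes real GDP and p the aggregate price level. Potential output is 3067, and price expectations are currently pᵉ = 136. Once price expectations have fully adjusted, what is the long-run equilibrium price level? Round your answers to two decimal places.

Short run: with pᵉ = 136, SRAS is y = 2251 + 6p. Setting AD = SRAS gives 1555 = 15p, so p = 103.67 and y = 3806 − 9p = 2873.00.
Output 2873.00 is below potential 3067, so over time expected prices fall and SRAS shifts right until y returns to 3067.
Long run: y = 3067 on the AD curve gives 3067 = 3806 − 9p, so p = 82.11.

Long-run p = 82.11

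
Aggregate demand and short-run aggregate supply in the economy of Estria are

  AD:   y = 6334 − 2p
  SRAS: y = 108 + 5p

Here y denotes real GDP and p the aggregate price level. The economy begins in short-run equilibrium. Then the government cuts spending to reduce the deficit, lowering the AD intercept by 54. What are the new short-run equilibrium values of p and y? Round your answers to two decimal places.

This is a negative demand shock: AD shifts left.
New AD: y = 6280 − 2p.
Set AD = SRAS: 6280 − 2p = 108 + 5p, so 6172 = 7p and p = 881.71.
Substituting into AD, y = 4516.57.

p = 881.71, y = 4516.57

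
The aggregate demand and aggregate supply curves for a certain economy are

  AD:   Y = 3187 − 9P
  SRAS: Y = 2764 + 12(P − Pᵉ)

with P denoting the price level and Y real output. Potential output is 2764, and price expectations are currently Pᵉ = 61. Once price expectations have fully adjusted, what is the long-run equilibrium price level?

Short run: with Pᵉ = 61, SRAS is Y = 2032 + 12P. Setting AD = SRAS gives 1155 = 21P, so P = 55 and Y = 3187 − 9·55 = 2692.
Output 2692 is below potential 2764, so over time expected prices fall and SRAS shifts right until Y returns to 2764.
Long run: Y = 2764 on the AD curve gives 2764 = 3187 − 9P, so P = 47.

Long-run P = 47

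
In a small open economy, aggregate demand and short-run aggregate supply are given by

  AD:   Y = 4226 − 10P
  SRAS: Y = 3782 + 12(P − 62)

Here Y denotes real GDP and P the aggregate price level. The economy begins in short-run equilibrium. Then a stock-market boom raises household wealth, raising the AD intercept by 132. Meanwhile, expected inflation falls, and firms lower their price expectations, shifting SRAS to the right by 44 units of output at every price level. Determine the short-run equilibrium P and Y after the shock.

P = 58, Y = 3778

After both shocks: AD is Y = 4358 − 10P and SRAS is Y = 3082 + 12P.
Setting them equal: 1276 = 22P, so P = 58.
Y = 4358 − 10·58 = 3778.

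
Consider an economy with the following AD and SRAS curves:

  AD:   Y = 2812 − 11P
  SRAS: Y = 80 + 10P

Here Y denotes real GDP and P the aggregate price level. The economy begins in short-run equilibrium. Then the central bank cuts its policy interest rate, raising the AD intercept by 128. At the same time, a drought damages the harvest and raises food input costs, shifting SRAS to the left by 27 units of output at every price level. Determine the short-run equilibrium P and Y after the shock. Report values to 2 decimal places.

P = 137.48, Y = 1427.76

After both shocks: AD is Y = 2940 − 11P and SRAS is Y = 53 + 10P.
Setting them equal: 2887 = 21P, so P = 137.48.
Substituting into AD, Y = 1427.76.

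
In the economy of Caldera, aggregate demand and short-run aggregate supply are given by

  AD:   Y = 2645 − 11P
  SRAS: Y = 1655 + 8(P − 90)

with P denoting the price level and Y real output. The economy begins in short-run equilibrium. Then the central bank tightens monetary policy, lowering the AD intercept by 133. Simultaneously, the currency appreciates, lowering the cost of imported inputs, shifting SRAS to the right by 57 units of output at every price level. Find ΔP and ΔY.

After both shocks: AD is Y = 2512 − 11P and SRAS is Y = 992 + 8P.
Setting them equal: 1520 = 19P, so P = 80.
Y = 2512 − 11·80 = 1632.
Initially P = 90, Y = 1655, so ΔP = -10 and ΔY = -23.

ΔP = -10, ΔY = -23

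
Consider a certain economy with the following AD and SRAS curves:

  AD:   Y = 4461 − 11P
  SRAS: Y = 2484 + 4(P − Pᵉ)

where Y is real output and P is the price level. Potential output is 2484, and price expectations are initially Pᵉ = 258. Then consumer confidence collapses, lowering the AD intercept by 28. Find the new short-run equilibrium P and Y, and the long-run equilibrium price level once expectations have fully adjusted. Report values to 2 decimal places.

Short run: P = 198.73, Y = 2246.93. Long run: P = 177.18.

AD shifts left: new AD is Y = 4433 − 11P. With Pᵉ = 258, SRAS is Y = 1452 + 4P.
Short run: 4433 − 11P = 1452 + 4P gives 2981 = 15P, so P = 198.73 and Y = 4433 − 11P = 2246.93.
Y = 2246.93 is below potential 2484; expectations adjust and SRAS shifts right until Y = 2484.
Long run: on the new AD curve, 2484 = 4433 − 11P gives P = 177.18.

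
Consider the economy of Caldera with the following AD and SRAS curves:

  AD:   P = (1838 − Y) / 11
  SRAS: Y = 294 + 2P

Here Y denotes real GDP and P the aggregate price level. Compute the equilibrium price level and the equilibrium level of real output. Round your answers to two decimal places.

Rearrange AD to Y = 1838 − 11P.
Set AD = SRAS: 1838 − 11P = 294 + 2P, so 1544 = 13P and P = 118.77.
Substituting into AD, Y = 1838 − 11P = 531.54.

P = 118.77, Y = 531.54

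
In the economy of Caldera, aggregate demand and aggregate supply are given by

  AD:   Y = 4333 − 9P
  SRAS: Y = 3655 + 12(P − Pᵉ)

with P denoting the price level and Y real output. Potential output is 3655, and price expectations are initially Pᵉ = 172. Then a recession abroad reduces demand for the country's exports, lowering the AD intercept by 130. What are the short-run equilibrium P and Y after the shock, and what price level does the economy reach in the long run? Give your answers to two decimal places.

Short run: P = 124.38, Y = 3083.57. Long run: P = 60.89.

AD shifts left: new AD is Y = 4203 − 9P. With Pᵉ = 172, SRAS is Y = 1591 + 12P.
Short run: 4203 − 9P = 1591 + 12P gives 2612 = 21P, so P = 124.38 and Y = 4203 − 9P = 3083.57.
Y = 3083.57 is below potential 3655; expectations adjust and SRAS shifts right until Y = 3655.
Long run: on the new AD curve, 3655 = 4203 − 9P gives P = 60.89.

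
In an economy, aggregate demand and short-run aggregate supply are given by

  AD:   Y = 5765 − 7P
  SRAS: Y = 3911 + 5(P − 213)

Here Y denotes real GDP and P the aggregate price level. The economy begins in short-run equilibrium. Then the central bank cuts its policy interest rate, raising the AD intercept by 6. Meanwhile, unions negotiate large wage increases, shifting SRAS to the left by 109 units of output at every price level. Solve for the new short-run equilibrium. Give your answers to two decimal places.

After both shocks: AD is Y = 5771 − 7P and SRAS is Y = 2737 + 5P.
Setting them equal: 3034 = 12P, so P = 252.83.
Substituting into AD, Y = 4001.17.

P = 252.83, Y = 4001.17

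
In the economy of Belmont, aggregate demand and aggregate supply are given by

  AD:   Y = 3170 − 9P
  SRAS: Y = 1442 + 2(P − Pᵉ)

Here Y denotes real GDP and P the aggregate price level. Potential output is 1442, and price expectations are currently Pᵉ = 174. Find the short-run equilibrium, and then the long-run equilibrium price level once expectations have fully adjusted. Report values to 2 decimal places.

Short run: P = 188.73, Y = 1471.45. Long run: P = 192.00.

Short run: with Pᵉ = 174, SRAS is Y = 1094 + 2P. Setting AD = SRAS gives 2076 = 11P, so P = 188.73 and Y = 3170 − 9P = 1471.45.
Output 1471.45 is above potential 1442, so over time expected prices rise and SRAS shifts left until Y returns to 1442.
Long run: Y = 1442 on the AD curve gives 1442 = 3170 − 9P, so P = 192.00.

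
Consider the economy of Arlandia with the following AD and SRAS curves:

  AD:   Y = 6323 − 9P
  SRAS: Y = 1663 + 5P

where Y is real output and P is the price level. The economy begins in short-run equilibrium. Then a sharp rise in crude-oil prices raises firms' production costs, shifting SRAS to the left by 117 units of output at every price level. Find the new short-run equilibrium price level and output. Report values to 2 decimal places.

This is a negative supply shock: SRAS shifts left.
New SRAS: Y = 1546 + 5P.
Set AD = SRAS: 6323 − 9P = 1546 + 5P, so 4777 = 14P and P = 341.21.
Substituting into AD, Y = 3252.07.

P = 341.21, Y = 3252.07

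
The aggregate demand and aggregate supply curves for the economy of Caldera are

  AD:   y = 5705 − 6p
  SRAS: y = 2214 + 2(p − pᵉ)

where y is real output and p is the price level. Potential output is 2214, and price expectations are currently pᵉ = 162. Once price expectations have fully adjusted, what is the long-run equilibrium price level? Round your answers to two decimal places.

Long-run p = 581.83

Short run: with pᵉ = 162, SRAS is y = 1890 + 2p. Setting AD = SRAS gives 3815 = 8p, so p = 476.88 and y = 5705 − 6p = 2843.75.
Output 2843.75 is above potential 2214, so over time expected prices rise and SRAS shifts left until y returns to 2214.
Long run: y = 2214 on the AD curve gives 2214 = 5705 − 6p, so p = 581.83.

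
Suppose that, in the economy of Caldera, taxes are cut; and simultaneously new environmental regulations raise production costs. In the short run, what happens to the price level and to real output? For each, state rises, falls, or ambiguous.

The first event is a positive demand shock: AD shifts right, which by itself pushes P up and Y up.
The second is an adverse supply shock: SRAS shifts left, which by itself pushes P up and Y down.
Both shocks push P up, so P rises. The two shocks push Y in opposite directions, so the effect on Y is ambiguous.

Price level: rises; output: ambiguous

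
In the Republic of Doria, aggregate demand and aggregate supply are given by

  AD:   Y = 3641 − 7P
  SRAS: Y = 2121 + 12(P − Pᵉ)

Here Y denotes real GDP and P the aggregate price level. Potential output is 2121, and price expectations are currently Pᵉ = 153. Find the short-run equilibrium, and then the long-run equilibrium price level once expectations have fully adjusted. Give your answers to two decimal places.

Short run: with Pᵉ = 153, SRAS is Y = 285 + 12P. Setting AD = SRAS gives 3356 = 19P, so P = 176.63 and Y = 3641 − 7P = 2404.58.
Output 2404.58 is above potential 2121, so over time expected prices rise and SRAS shifts left until Y returns to 2121.
Long run: Y = 2121 on the AD curve gives 2121 = 3641 − 7P, so P = 217.14.

Short run: P = 176.63, Y = 2404.58. Long run: P = 217.14.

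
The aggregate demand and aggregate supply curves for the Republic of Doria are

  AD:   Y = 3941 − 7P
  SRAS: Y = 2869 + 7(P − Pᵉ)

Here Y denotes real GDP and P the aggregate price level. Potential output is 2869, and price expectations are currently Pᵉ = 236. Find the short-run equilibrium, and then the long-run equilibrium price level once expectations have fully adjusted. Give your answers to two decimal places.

Short run: with Pᵉ = 236, SRAS is Y = 1217 + 7P. Setting AD = SRAS gives 2724 = 14P, so P = 194.57 and Y = 3941 − 7P = 2579.00.
Output 2579.00 is below potential 2869, so over time expected prices fall and SRAS shifts right until Y returns to 2869.
Long run: Y = 2869 on the AD curve gives 2869 = 3941 − 7P, so P = 153.14.

Short run: P = 194.57, Y = 2579.00. Long run: P = 153.14.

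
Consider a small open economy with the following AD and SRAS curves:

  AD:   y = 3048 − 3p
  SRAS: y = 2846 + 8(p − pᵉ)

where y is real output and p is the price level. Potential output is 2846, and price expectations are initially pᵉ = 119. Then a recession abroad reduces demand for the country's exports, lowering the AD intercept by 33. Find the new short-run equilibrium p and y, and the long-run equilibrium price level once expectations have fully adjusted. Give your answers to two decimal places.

AD shifts left: new AD is y = 3015 − 3p. With pᵉ = 119, SRAS is y = 1894 + 8p.
Short run: 3015 − 3p = 1894 + 8p gives 1121 = 11p, so p = 101.91 and y = 3015 − 3p = 2709.27.
y = 2709.27 is below potential 2846; expectations adjust and SRAS shifts right until y = 2846.
Long run: on the new AD curve, 2846 = 3015 − 3p gives p = 56.33.

Short run: p = 101.91, y = 2709.27. Long run: p = 56.33.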